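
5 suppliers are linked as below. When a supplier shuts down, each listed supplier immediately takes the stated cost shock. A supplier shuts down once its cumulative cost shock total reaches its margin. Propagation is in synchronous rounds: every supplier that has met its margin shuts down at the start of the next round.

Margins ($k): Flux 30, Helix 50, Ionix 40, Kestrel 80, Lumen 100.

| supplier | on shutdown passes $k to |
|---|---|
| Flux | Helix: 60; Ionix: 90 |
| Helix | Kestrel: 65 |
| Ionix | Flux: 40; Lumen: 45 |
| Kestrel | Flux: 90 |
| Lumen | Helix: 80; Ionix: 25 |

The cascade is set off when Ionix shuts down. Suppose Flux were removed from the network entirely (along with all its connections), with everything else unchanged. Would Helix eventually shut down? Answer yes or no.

With Flux removed:
Round 1 — Ionix shuts down (initial).
  Lumen: +45 → 45 < 100
No further shutdowns.

no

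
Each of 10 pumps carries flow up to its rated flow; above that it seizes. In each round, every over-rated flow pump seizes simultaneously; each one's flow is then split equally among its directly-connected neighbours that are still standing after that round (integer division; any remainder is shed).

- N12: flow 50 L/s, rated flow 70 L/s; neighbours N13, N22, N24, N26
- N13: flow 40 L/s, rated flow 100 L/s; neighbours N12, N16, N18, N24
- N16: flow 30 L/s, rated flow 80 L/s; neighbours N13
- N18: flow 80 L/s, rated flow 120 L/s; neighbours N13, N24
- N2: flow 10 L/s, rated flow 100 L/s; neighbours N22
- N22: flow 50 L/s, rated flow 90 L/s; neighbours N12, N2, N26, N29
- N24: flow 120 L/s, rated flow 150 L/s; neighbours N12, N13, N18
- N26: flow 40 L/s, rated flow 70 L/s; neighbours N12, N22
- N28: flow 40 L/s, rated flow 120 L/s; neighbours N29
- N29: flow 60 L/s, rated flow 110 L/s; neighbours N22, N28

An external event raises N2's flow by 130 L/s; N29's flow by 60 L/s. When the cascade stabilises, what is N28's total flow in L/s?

100

Round 1 — N2 at 140 > 100; N29 at 120 > 110. N2, N29 seize.
  N2 sheds 140 L/s to N22: 140 each.
    N22: 50+140 = 190 > 90
  N29 sheds 120 L/s to N22, N28: 60 each.
    N22: 190+60 = 250 > 90
    N28: 40+60 = 100 ≤ 120
Round 2 — N22 seizes.
  N22 sheds 250 L/s to N12, N26: 125 each.
    N12: 50+125 = 175 > 70
    N26: 40+125 = 165 > 70
Round 3 — N12, N26 seize.
  N12 sheds 175 L/s to N13, N24: 87 each (1 lost).
    N13: 40+87 = 127 > 100
    N24: 120+87 = 207 > 150
  N26 sheds 165 L/s: no online neighbours, lost.
Round 4 — N13, N24 seize.
  N13 sheds 127 L/s to N16, N18: 63 each (1 lost).
    N16: 30+63 = 93 > 80
    N18: 80+63 = 143 > 120
  N24 sheds 207 L/s to N18: 207 each.
    N18: 143+207 = 350 > 120
Round 5 — N16, N18 seize.
  N16 sheds 93 L/s: no online neighbours, lost.
  N18 sheds 350 L/s: no online neighbours, lost.
No further seizures.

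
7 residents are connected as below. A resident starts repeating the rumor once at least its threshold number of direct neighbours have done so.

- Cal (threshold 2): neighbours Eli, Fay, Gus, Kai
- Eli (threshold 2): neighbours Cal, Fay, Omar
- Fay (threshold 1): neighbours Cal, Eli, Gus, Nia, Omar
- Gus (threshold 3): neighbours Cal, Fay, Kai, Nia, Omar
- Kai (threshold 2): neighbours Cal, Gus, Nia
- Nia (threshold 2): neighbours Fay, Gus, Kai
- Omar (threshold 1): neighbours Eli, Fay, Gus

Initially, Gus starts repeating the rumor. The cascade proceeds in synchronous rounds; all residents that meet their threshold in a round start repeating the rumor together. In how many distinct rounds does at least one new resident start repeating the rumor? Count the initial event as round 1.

Round 1 — Gus starts repeating the rumor (initial).
Round 2 — checking thresholds:
  Cal: 1 of 4 neighbours < 2, below threshold.
  Fay: 1 of 5 neighbours ≥ 1, starts repeating the rumor.
  Kai: 1 of 3 neighbours < 2, below threshold.
  Nia: 1 of 3 neighbours < 2, below threshold.
  Omar: 1 of 3 neighbours ≥ 1, starts repeating the rumor.
Round 3 — checking thresholds:
  Cal: 2 of 4 neighbours ≥ 2, starts repeating the rumor.
  Eli: 2 of 3 neighbours ≥ 2, starts repeating the rumor.
  Kai: 1 of 3 neighbours < 2, below threshold.
  Nia: 2 of 3 neighbours ≥ 2, starts repeating the rumor.
Round 4 — checking thresholds:
  Kai: 3 of 3 neighbours ≥ 2, starts repeating the rumor.
Round 5 — no new spreads; cascade stops.

4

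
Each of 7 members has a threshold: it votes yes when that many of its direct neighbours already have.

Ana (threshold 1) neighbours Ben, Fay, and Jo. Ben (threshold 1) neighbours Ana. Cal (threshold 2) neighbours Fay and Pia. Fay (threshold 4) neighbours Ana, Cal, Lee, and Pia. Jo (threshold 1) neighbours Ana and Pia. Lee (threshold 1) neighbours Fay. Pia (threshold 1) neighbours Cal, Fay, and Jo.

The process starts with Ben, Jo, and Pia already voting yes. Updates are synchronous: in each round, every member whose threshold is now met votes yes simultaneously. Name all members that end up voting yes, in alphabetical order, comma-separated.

Ana, Ben, Jo, Pia

Round 1 — Ben, Jo, Pia vote yes (initial).
Round 2 — checking thresholds:
  Ana: 2 of 3 neighbours ≥ 1, votes yes.
  Cal: 1 of 2 neighbours < 2, not yet.
  Fay: 1 of 4 neighbours < 4, not yet.
Round 3 — no new yes votes; cascade stops.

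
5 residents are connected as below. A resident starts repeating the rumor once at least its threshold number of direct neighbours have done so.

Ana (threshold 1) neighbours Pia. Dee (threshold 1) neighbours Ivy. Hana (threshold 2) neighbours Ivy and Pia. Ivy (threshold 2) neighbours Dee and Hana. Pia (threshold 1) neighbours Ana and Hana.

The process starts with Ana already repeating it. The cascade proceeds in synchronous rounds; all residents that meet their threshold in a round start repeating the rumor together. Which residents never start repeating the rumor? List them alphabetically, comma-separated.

Dee, Hana, Ivy

Round 1 — Ana starts repeating the rumor (initial).
Round 2 — checking thresholds:
  Pia: 1 of 2 neighbours ≥ 1, starts repeating the rumor.
Round 3 — no new spreads; cascade stops.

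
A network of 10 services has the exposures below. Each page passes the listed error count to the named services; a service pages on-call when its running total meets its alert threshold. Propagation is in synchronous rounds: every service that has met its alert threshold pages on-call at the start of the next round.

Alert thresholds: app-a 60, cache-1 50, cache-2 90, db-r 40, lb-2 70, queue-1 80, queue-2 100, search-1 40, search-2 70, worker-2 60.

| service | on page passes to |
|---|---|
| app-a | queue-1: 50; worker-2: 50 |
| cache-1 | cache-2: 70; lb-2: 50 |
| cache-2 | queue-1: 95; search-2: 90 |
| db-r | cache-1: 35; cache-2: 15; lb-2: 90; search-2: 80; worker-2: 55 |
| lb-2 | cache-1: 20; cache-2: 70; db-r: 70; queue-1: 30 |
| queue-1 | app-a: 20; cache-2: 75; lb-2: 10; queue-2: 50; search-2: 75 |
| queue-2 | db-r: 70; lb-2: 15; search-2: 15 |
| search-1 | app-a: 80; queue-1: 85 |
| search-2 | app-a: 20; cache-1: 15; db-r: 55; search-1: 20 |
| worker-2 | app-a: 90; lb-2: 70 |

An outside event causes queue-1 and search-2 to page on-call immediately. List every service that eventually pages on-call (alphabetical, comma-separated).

Round 1 — queue-1, search-2 page on-call (initial).
  app-a: +20+20 → 40 < 60
  cache-1: +15 → 15 < 50
  cache-2: +75 → 75 < 90
  db-r: +55 → 55 ≥ 40
  lb-2: +10 → 10 < 70
  queue-2: +50 → 50 < 100
  search-1: +20 → 20 < 40
Round 2 — db-r pages on-call.
  cache-1: +35 → 50 ≥ 50
  cache-2: +15 → 90 ≥ 90
  lb-2: +90 → 100 ≥ 70
  worker-2: +55 → 55 < 60
Round 3 — cache-1, cache-2, lb-2 page on-call.
No further pages.

cache-1, cache-2, db-r, lb-2, queue-1, search-2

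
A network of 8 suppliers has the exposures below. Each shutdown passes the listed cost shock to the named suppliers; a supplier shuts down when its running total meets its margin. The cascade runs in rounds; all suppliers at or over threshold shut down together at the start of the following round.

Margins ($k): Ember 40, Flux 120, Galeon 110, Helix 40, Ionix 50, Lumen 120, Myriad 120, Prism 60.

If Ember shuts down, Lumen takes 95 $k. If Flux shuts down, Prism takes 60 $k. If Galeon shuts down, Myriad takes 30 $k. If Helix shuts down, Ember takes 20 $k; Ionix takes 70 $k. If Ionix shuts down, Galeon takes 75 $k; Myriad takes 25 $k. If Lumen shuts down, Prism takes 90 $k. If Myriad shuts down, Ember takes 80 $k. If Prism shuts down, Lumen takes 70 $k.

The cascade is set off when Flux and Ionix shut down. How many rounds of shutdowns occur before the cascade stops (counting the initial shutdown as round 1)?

2

Round 1 — Flux, Ionix shut down (initial).
  Galeon: +75 → 75 < 110
  Myriad: +25 → 25 < 120
  Prism: +60 → 60 ≥ 60
Round 2 — Prism shuts down.
  Lumen: +70 → 70 < 120
No further shutdowns.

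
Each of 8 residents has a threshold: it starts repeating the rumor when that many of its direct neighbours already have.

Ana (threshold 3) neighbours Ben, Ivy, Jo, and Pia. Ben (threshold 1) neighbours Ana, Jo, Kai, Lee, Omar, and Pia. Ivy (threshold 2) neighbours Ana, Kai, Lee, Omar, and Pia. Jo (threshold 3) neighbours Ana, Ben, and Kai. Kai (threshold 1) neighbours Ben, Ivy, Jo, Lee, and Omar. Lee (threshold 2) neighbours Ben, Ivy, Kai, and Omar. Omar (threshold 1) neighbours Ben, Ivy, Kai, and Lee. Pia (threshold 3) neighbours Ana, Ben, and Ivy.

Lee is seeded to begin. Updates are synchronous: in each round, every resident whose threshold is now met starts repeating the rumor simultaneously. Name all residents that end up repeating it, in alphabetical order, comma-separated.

Ben, Ivy, Kai, Lee, Omar

Round 1 — Lee starts repeating the rumor (initial).
Round 2 — checking thresholds:
  Ben: 1 of 6 neighbours ≥ 1, starts repeating the rumor.
  Ivy: 1 of 5 neighbours < 2, holds.
  Kai: 1 of 5 neighbours ≥ 1, starts repeating the rumor.
  Omar: 1 of 4 neighbours ≥ 1, starts repeating the rumor.
Round 3 — checking thresholds:
  Ana: 1 of 4 neighbours < 3, holds.
  Ivy: 3 of 5 neighbours ≥ 2, starts repeating the rumor.
  Jo: 2 of 3 neighbours < 3, holds.
  Pia: 1 of 3 neighbours < 3, holds.
Round 4 — no new spreads; cascade stops.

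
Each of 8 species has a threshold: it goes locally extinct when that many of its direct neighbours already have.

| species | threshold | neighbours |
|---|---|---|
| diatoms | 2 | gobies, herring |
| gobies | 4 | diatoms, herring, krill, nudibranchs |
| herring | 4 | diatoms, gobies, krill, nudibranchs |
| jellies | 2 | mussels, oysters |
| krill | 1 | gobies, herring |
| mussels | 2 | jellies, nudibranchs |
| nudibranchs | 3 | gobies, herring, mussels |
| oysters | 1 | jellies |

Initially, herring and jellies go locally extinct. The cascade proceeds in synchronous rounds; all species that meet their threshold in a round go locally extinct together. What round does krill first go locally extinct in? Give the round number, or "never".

Round 1 — herring, jellies go locally extinct (initial).
Round 2 — checking thresholds:
  diatoms: 1 of 2 neighbours < 2, below threshold.
  gobies: 1 of 4 neighbours < 4, below threshold.
  krill: 1 of 2 neighbours ≥ 1, goes locally extinct.
  mussels: 1 of 2 neighbours < 2, below threshold.
  nudibranchs: 1 of 3 neighbours < 3, below threshold.
  oysters: 1 of 1 neighbours ≥ 1, goes locally extinct.
Round 3 — no new extinctions; cascade stops.

2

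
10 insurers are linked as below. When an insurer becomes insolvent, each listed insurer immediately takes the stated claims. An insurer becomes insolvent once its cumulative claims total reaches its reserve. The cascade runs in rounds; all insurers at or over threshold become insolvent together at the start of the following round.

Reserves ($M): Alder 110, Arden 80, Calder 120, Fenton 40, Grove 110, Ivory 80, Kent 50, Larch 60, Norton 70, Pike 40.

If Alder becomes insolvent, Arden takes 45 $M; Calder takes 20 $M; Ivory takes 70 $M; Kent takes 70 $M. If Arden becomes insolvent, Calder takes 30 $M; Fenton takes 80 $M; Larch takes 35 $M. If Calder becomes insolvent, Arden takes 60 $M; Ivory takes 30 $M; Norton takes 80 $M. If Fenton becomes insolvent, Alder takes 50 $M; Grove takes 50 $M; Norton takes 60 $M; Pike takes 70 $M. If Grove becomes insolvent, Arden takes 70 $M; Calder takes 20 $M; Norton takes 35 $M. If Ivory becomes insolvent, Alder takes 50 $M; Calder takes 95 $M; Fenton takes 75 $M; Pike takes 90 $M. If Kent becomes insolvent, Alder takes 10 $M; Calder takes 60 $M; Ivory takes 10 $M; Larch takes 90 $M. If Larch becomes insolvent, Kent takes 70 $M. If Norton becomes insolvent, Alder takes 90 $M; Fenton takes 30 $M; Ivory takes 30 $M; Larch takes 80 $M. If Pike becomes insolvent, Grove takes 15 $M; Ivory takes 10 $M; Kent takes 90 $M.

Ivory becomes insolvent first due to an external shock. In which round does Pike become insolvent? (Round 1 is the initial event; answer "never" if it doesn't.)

2

Round 1 — Ivory becomes insolvent (initial).
  Alder: +50 → 50 < 110
  Calder: +95 → 95 < 120
  Fenton: +75 → 75 ≥ 40
  Pike: +90 → 90 ≥ 40
Round 2 — Fenton, Pike become insolvent.
  Alder: +50 → 100 < 110
  Grove: +50+15 → 65 < 110
  Kent: +90 → 90 ≥ 50
  Norton: +60 → 60 < 70
Round 3 — Kent becomes insolvent.
  Alder: +10 → 110 ≥ 110
  Calder: +60 → 155 ≥ 120
  Larch: +90 → 90 ≥ 60
Round 4 — Alder, Calder, Larch become insolvent.
  Arden: +45+60 → 105 ≥ 80
  Norton: +80 → 140 ≥ 70
Round 5 — Arden, Norton become insolvent.
No further insolvencies.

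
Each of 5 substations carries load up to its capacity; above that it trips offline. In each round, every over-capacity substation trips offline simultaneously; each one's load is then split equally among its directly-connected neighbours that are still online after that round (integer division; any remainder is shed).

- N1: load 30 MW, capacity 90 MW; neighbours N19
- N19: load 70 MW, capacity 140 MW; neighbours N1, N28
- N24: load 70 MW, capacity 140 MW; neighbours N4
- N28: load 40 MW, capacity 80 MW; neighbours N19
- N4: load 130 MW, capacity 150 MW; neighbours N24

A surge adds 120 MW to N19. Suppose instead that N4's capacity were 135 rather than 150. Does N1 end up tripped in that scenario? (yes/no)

With N4's capacity at 135:
Round 1 — N19 at 190 > 140. N19 trips offline.
  N19 sheds 190 MW to N1, N28: 95 each.
    N1: 30+95 = 125 > 90
    N28: 40+95 = 135 > 80
Round 2 — N1, N28 trip offline.
  N1 sheds 125 MW: no online neighbours, lost.
  N28 sheds 135 MW: no online neighbours, lost.
No further trips.

yes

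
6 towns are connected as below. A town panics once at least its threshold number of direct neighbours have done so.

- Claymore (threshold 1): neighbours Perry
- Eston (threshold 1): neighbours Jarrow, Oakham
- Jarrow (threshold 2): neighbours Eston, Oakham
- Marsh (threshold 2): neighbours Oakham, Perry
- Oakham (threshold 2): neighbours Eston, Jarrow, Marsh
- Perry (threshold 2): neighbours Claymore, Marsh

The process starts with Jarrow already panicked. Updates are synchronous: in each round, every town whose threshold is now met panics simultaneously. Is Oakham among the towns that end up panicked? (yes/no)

yes

Round 1 — Jarrow panics (initial).
Round 2 — checking thresholds:
  Eston: 1 of 2 neighbours ≥ 1, panics.
  Oakham: 1 of 3 neighbours < 2, not yet.
Round 3 — checking thresholds:
  Oakham: 2 of 3 neighbours ≥ 2, panics.
Round 4 — no new panics; cascade stops.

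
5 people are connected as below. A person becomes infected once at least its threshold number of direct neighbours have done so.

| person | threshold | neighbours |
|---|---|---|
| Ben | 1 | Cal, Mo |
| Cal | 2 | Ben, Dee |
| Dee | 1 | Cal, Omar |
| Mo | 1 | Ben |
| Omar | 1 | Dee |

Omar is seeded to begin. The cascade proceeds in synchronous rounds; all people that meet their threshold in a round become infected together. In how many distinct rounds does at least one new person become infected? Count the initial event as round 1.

Round 1 — Omar becomes infected (initial).
Round 2 — checking thresholds:
  Dee: 1 of 2 neighbours ≥ 1, becomes infected.
Round 3 — no new infections; cascade stops.

2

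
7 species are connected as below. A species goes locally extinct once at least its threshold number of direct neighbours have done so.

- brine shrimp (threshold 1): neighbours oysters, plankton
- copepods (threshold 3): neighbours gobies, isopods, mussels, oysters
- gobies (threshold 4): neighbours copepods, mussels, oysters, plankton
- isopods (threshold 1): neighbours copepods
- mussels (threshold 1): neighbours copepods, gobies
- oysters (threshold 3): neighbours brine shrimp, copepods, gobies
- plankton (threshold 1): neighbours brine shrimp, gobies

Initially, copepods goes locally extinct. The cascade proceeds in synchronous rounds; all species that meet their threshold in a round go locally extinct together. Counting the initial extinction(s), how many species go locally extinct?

Round 1 — copepods goes locally extinct (initial).
Round 2 — checking thresholds:
  gobies: 1 of 4 neighbours < 4, holds.
  isopods: 1 of 1 neighbours ≥ 1, goes locally extinct.
  mussels: 1 of 2 neighbours ≥ 1, goes locally extinct.
  oysters: 1 of 3 neighbours < 3, holds.
Round 3 — no new extinctions; cascade stops.

3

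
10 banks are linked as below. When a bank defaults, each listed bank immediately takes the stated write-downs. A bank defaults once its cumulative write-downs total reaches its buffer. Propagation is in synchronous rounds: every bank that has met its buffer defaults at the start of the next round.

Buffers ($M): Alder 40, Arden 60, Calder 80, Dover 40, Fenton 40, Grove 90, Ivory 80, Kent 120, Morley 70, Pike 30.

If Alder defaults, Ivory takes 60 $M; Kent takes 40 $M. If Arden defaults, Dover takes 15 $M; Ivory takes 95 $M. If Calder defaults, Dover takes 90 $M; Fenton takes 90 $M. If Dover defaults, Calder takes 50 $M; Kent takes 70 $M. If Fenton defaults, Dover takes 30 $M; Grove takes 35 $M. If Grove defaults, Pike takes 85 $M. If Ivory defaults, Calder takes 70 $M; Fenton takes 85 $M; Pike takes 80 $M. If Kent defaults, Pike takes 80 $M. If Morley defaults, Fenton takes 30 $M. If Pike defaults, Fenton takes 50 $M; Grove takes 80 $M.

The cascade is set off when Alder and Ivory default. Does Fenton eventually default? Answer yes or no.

Round 1 — Alder, Ivory default (initial).
  Calder: +70 → 70 < 80
  Fenton: +85 → 85 ≥ 40
  Kent: +40 → 40 < 120
  Pike: +80 → 80 ≥ 30
Round 2 — Fenton, Pike default.
  Dover: +30 → 30 < 40
  Grove: +35+80 → 115 ≥ 90
Round 3 — Grove defaults.
No further defaults.

yes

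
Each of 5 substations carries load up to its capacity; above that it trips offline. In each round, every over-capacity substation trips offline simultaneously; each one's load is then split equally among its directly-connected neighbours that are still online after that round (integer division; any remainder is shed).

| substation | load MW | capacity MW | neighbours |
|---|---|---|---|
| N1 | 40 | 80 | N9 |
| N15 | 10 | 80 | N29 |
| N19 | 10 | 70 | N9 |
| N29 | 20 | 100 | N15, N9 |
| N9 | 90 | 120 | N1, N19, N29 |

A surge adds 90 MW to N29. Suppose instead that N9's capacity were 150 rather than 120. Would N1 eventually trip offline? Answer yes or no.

With N9's capacity at 150:
Round 1 — N29 at 110 > 100. N29 trips offline.
  N29 sheds 110 MW to N15, N9: 55 each.
    N15: 10+55 = 65 ≤ 80
    N9: 90+55 = 145 ≤ 150
No further trips.

no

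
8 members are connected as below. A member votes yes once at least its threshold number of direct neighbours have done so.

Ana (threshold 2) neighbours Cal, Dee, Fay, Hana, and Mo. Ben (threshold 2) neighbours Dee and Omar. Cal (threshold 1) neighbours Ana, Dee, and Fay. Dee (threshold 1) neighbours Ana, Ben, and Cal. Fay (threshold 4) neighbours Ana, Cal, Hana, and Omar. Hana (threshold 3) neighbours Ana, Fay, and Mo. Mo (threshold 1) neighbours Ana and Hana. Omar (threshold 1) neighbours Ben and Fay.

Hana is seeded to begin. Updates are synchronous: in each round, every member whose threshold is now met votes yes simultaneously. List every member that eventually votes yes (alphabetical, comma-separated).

Ana, Cal, Dee, Hana, Mo

Round 1 — Hana votes yes (initial).
Round 2 — checking thresholds:
  Ana: 1 of 5 neighbours < 2, not yet.
  Fay: 1 of 4 neighbours < 4, not yet.
  Mo: 1 of 2 neighbours ≥ 1, votes yes.
Round 3 — checking thresholds:
  Ana: 2 of 5 neighbours ≥ 2, votes yes.
  Fay: 1 of 4 neighbours < 4, not yet.
Round 4 — checking thresholds:
  Cal: 1 of 3 neighbours ≥ 1, votes yes.
  Dee: 1 of 3 neighbours ≥ 1, votes yes.
  Fay: 2 of 4 neighbours < 4, not yet.
Round 5 — no new yes votes; cascade stops.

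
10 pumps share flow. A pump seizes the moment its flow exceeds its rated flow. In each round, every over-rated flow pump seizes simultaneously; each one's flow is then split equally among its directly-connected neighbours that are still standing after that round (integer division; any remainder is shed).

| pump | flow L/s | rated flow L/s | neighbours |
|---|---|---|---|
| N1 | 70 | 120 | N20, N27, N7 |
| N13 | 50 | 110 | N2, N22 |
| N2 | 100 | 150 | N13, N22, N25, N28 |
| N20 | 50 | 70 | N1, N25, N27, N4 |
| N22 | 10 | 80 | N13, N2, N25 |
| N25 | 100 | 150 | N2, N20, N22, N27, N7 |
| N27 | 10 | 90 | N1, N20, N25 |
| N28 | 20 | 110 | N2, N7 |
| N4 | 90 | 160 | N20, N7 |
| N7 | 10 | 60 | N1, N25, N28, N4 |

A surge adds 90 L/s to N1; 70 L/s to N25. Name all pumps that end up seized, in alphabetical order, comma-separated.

N1, N20, N25, N27, N4, N7

Round 1 — N1 at 160 > 120; N25 at 170 > 150. N1, N25 seize.
  N1 sheds 160 L/s to N20, N27, N7: 53 each (1 lost).
    N20: 50+53 = 103 > 70
    N27: 10+53 = 63 ≤ 90
    N7: 10+53 = 63 > 60
  N25 sheds 170 L/s to N2, N20, N22, N27, N7: 34 each.
    N2: 100+34 = 134 ≤ 150
    N20: 103+34 = 137 > 70
    N22: 10+34 = 44 ≤ 80
    N27: 63+34 = 97 > 90
    N7: 63+34 = 97 > 60
Round 2 — N20, N27, N7 seize.
  N20 sheds 137 L/s to N4: 137 each.
    N4: 90+137 = 227 > 160
  N27 sheds 97 L/s: no online neighbours, lost.
  N7 sheds 97 L/s to N28, N4: 48 each (1 lost).
    N28: 20+48 = 68 ≤ 110
    N4: 227+48 = 275 > 160
Round 3 — N4 seizes.
  N4 sheds 275 L/s: no online neighbours, lost.
No further seizures.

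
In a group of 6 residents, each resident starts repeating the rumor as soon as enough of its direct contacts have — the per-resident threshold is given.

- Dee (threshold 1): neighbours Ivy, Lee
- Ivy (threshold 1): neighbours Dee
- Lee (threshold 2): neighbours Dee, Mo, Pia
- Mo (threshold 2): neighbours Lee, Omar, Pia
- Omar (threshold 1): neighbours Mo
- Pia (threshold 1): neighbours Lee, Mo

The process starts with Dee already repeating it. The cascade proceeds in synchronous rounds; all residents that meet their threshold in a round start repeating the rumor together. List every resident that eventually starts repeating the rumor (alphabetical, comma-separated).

Round 1 — Dee starts repeating the rumor (initial).
Round 2 — checking thresholds:
  Ivy: 1 of 1 neighbours ≥ 1, starts repeating the rumor.
  Lee: 1 of 3 neighbours < 2, not yet.
Round 3 — no new spreads; cascade stops.

Dee, Ivy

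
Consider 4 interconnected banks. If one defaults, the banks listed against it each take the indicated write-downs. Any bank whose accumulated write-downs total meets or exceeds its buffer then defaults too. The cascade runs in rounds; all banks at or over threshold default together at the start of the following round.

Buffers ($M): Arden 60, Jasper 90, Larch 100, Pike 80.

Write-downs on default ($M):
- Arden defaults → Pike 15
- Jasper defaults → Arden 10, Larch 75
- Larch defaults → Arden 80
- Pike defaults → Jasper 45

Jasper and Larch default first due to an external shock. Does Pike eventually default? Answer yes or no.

Round 1 — Jasper, Larch default (initial).
  Arden: +10+80 → 90 ≥ 60
Round 2 — Arden defaults.
  Pike: +15 → 15 < 80
No further defaults.

no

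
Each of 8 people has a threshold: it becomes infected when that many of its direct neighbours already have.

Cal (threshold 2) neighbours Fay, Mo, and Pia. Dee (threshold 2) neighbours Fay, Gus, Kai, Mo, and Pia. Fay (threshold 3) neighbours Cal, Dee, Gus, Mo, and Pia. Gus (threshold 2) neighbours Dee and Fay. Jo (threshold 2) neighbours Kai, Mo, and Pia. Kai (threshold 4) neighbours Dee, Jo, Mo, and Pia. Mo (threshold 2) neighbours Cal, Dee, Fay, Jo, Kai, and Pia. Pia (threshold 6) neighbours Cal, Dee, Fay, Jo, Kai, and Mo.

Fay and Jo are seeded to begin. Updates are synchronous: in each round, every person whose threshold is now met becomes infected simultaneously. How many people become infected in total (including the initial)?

Round 1 — Fay, Jo become infected (initial).
Round 2 — checking thresholds:
  Cal: 1 of 3 neighbours < 2, not yet.
  Dee: 1 of 5 neighbours < 2, not yet.
  Gus: 1 of 2 neighbours < 2, not yet.
  Kai: 1 of 4 neighbours < 4, not yet.
  Mo: 2 of 6 neighbours ≥ 2, becomes infected.
  Pia: 2 of 6 neighbours < 6, not yet.
Round 3 — checking thresholds:
  Cal: 2 of 3 neighbours ≥ 2, becomes infected.
  Dee: 2 of 5 neighbours ≥ 2, becomes infected.
  Gus: 1 of 2 neighbours < 2, not yet.
  Kai: 2 of 4 neighbours < 4, not yet.
  Pia: 3 of 6 neighbours < 6, not yet.
Round 4 — checking thresholds:
  Gus: 2 of 2 neighbours ≥ 2, becomes infected.
  Kai: 3 of 4 neighbours < 4, not yet.
  Pia: 5 of 6 neighbours < 6, not yet.
Round 5 — no new infections; cascade stops.

6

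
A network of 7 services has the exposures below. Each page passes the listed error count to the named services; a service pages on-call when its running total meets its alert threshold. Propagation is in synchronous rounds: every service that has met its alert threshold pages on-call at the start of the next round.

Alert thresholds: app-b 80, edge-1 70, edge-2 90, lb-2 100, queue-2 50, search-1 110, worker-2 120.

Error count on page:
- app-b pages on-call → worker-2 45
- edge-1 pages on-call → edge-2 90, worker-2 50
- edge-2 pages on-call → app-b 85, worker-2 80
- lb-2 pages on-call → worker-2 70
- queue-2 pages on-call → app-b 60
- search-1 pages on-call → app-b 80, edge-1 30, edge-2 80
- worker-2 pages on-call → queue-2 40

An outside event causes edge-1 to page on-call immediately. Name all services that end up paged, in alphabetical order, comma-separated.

app-b, edge-1, edge-2, worker-2

Round 1 — edge-1 pages on-call (initial).
  edge-2: +90 → 90 ≥ 90
  worker-2: +50 → 50 < 120
Round 2 — edge-2 pages on-call.
  app-b: +85 → 85 ≥ 80
  worker-2: +80 → 130 ≥ 120
Round 3 — app-b, worker-2 page on-call.
  queue-2: +40 → 40 < 50
No further pages.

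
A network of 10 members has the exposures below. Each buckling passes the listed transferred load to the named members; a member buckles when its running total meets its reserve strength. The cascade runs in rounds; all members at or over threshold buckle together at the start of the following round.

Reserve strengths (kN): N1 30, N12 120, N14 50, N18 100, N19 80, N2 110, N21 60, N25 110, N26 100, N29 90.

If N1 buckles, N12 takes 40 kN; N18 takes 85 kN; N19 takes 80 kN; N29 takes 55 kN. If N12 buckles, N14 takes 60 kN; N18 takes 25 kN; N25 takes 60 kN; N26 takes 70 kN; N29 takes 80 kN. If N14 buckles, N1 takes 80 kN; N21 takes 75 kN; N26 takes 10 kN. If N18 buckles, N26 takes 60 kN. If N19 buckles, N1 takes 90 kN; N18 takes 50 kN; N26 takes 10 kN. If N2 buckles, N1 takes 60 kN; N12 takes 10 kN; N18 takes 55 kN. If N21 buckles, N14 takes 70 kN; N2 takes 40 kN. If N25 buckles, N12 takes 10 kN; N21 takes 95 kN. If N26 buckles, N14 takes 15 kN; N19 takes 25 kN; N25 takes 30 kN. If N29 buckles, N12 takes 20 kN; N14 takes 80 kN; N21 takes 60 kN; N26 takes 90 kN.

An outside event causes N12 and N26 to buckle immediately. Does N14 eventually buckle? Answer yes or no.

Round 1 — N12, N26 buckle (initial).
  N14: +60+15 → 75 ≥ 50
  N18: +25 → 25 < 100
  N19: +25 → 25 < 80
  N25: +60+30 → 90 < 110
  N29: +80 → 80 < 90
Round 2 — N14 buckles.
  N1: +80 → 80 ≥ 30
  N21: +75 → 75 ≥ 60
Round 3 — N1, N21 buckle.
  N18: +85 → 110 ≥ 100
  N19: +80 → 105 ≥ 80
  N2: +40 → 40 < 110
  N29: +55 → 135 ≥ 90
Round 4 — N18, N19, N29 buckle.
No further bucklings.

yes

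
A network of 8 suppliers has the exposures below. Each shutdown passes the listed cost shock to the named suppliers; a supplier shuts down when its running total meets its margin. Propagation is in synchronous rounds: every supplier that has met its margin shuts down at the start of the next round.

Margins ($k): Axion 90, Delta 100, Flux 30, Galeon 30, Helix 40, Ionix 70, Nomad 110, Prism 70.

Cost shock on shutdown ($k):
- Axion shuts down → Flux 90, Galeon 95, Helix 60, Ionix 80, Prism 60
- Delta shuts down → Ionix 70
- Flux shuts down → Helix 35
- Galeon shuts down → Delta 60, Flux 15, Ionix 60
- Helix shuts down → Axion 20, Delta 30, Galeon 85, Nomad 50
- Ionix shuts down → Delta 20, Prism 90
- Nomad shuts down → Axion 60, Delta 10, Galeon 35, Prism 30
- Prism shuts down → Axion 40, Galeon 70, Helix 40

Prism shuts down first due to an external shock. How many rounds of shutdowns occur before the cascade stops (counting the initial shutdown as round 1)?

Round 1 — Prism shuts down (initial).
  Axion: +40 → 40 < 90
  Galeon: +70 → 70 ≥ 30
  Helix: +40 → 40 ≥ 40
Round 2 — Galeon, Helix shut down.
  Axion: +20 → 60 < 90
  Delta: +60+30 → 90 < 100
  Flux: +15 → 15 < 30
  Ionix: +60 → 60 < 70
  Nomad: +50 → 50 < 110
No further shutdowns.

2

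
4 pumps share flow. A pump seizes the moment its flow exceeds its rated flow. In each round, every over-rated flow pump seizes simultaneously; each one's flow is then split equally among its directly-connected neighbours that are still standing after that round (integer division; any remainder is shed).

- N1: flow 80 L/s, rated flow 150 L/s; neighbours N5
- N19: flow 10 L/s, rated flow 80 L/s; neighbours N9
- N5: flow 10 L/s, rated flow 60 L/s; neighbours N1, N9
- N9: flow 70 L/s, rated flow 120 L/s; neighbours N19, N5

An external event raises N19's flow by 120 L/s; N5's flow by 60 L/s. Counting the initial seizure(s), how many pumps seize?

Round 1 — N19 at 130 > 80; N5 at 70 > 60. N19, N5 seize.
  N19 sheds 130 L/s to N9: 130 each.
    N9: 70+130 = 200 > 120
  N5 sheds 70 L/s to N1, N9: 35 each.
    N1: 80+35 = 115 ≤ 150
    N9: 200+35 = 235 > 120
Round 2 — N9 seizes.
  N9 sheds 235 L/s: no online neighbours, lost.
No further seizures.

3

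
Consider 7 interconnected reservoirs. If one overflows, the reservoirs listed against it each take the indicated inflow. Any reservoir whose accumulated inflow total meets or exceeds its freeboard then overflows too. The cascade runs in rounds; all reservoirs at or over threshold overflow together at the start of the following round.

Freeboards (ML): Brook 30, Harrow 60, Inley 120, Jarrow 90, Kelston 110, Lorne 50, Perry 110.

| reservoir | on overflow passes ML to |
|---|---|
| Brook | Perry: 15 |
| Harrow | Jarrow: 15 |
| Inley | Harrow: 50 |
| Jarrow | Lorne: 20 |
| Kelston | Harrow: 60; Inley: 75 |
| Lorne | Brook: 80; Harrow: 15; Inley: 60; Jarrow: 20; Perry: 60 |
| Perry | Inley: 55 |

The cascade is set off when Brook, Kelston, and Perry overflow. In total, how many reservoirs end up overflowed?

Round 1 — Brook, Kelston, Perry overflow (initial).
  Harrow: +60 → 60 ≥ 60
  Inley: +75+55 → 130 ≥ 120
Round 2 — Harrow, Inley overflow.
  Jarrow: +15 → 15 < 90
No further overflows.

5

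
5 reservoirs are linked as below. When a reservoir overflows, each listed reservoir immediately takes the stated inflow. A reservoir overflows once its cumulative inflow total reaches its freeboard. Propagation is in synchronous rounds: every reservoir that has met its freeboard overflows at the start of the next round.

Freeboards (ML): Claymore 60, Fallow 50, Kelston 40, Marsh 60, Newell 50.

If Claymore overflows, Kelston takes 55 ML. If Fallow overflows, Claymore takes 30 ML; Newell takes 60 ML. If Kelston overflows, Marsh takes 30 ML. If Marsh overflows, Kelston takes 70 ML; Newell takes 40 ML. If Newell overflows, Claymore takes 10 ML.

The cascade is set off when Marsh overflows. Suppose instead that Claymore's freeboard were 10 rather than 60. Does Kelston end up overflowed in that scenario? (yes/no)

yes

With Claymore's freeboard at 10:
Round 1 — Marsh overflows (initial).
  Kelston: +70 → 70 ≥ 40
  Newell: +40 → 40 < 50
Round 2 — Kelston overflows.
No further overflows.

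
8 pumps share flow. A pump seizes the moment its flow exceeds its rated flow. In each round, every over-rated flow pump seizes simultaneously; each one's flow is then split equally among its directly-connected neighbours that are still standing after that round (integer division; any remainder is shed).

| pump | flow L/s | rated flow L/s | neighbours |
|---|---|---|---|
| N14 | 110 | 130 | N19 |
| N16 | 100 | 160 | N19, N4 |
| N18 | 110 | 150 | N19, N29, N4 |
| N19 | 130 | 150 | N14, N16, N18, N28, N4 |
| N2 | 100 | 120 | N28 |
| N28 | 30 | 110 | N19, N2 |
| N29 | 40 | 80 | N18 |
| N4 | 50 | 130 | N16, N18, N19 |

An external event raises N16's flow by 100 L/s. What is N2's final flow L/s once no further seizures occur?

Round 1 — N16 at 200 > 160. N16 seizes.
  N16 sheds 200 L/s to N19, N4: 100 each.
    N19: 130+100 = 230 > 150
    N4: 50+100 = 150 > 130
Round 2 — N19, N4 seize.
  N19 sheds 230 L/s to N14, N18, N28: 76 each (2 lost).
    N14: 110+76 = 186 > 130
    N18: 110+76 = 186 > 150
    N28: 30+76 = 106 ≤ 110
  N4 sheds 150 L/s to N18: 150 each.
    N18: 186+150 = 336 > 150
Round 3 — N14, N18 seize.
  N14 sheds 186 L/s: no online neighbours, lost.
  N18 sheds 336 L/s to N29: 336 each.
    N29: 40+336 = 376 > 80
Round 4 — N29 seizes.
  N29 sheds 376 L/s: no online neighbours, lost.
No further seizures.

100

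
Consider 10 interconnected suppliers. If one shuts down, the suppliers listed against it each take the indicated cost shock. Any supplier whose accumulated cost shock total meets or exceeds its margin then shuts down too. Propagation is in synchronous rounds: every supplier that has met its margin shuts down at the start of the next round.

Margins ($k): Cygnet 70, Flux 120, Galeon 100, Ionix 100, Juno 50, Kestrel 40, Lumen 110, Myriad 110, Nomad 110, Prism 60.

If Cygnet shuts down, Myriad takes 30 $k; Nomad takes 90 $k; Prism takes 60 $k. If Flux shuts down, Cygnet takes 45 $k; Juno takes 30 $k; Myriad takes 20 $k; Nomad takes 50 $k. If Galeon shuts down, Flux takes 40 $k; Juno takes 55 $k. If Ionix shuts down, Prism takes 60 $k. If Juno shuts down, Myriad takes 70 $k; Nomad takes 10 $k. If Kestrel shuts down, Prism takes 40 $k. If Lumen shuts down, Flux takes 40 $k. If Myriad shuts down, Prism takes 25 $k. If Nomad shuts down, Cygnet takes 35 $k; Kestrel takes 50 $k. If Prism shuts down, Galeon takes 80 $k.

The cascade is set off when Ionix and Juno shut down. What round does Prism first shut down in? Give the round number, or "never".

Round 1 — Ionix, Juno shut down (initial).
  Myriad: +70 → 70 < 110
  Nomad: +10 → 10 < 110
  Prism: +60 → 60 ≥ 60
Round 2 — Prism shuts down.
  Galeon: +80 → 80 < 100
No further shutdowns.

2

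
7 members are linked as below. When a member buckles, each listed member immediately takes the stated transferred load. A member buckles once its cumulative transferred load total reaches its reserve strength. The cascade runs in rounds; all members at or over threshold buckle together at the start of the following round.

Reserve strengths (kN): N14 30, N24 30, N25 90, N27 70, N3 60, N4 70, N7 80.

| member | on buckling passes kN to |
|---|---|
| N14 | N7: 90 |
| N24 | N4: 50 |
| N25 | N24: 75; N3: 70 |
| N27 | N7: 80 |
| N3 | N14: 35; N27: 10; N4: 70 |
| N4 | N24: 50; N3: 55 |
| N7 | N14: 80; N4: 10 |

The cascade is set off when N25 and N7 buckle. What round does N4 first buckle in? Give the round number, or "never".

3

Round 1 — N25, N7 buckle (initial).
  N14: +80 → 80 ≥ 30
  N24: +75 → 75 ≥ 30
  N3: +70 → 70 ≥ 60
  N4: +10 → 10 < 70
Round 2 — N14, N24, N3 buckle.
  N27: +10 → 10 < 70
  N4: +50+70 → 130 ≥ 70
Round 3 — N4 buckles.
No further bucklings.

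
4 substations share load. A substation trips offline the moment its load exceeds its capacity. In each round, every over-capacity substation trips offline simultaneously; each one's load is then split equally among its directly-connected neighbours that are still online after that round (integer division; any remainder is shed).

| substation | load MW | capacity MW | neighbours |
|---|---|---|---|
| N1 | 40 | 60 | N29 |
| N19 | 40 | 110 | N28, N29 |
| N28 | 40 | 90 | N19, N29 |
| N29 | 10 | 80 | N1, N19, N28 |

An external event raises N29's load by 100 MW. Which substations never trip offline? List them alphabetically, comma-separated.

N19, N28

Round 1 — N29 at 110 > 80. N29 trips offline.
  N29 sheds 110 MW to N1, N19, N28: 36 each (2 lost).
    N1: 40+36 = 76 > 60
    N19: 40+36 = 76 ≤ 110
    N28: 40+36 = 76 ≤ 90
Round 2 — N1 trips offline.
  N1 sheds 76 MW: no online neighbours, lost.
No further trips.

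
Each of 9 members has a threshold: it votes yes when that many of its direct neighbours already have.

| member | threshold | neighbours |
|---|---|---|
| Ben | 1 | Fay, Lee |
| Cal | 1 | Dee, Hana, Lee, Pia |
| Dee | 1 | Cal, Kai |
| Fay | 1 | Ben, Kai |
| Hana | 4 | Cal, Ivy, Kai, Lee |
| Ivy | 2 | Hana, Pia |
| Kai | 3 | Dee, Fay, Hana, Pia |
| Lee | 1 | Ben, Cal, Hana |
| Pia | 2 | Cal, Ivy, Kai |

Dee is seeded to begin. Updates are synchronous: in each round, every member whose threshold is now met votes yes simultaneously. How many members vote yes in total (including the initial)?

Round 1 — Dee votes yes (initial).
Round 2 — checking thresholds:
  Cal: 1 of 4 neighbours ≥ 1, votes yes.
  Kai: 1 of 4 neighbours < 3, below threshold.
Round 3 — checking thresholds:
  Hana: 1 of 4 neighbours < 4, below threshold.
  Kai: 1 of 4 neighbours < 3, below threshold.
  Lee: 1 of 3 neighbours ≥ 1, votes yes.
  Pia: 1 of 3 neighbours < 2, below threshold.
Round 4 — checking thresholds:
  Ben: 1 of 2 neighbours ≥ 1, votes yes.
  Hana: 2 of 4 neighbours < 4, below threshold.
  Kai: 1 of 4 neighbours < 3, below threshold.
  Pia: 1 of 3 neighbours < 2, below threshold.
Round 5 — checking thresholds:
  Fay: 1 of 2 neighbours ≥ 1, votes yes.
  Hana: 2 of 4 neighbours < 4, below threshold.
  Kai: 1 of 4 neighbours < 3, below threshold.
  Pia: 1 of 3 neighbours < 2, below threshold.
Round 6 — no new yes votes; cascade stops.

5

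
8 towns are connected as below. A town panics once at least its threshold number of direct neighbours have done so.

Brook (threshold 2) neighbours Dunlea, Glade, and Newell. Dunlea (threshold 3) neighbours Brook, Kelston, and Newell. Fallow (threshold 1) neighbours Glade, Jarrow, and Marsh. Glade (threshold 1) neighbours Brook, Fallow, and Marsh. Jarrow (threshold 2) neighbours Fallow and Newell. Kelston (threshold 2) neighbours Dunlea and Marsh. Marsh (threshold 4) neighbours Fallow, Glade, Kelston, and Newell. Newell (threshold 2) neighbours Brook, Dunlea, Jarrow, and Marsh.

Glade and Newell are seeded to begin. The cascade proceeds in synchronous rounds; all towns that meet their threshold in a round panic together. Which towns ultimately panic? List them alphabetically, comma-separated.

Round 1 — Glade, Newell panic (initial).
Round 2 — checking thresholds:
  Brook: 2 of 3 neighbours ≥ 2, panics.
  Dunlea: 1 of 3 neighbours < 3, not yet.
  Fallow: 1 of 3 neighbours ≥ 1, panics.
  Jarrow: 1 of 2 neighbours < 2, not yet.
  Marsh: 2 of 4 neighbours < 4, not yet.
Round 3 — checking thresholds:
  Dunlea: 2 of 3 neighbours < 3, not yet.
  Jarrow: 2 of 2 neighbours ≥ 2, panics.
  Marsh: 3 of 4 neighbours < 4, not yet.
Round 4 — no new panics; cascade stops.

Brook, Fallow, Glade, Jarrow, Newell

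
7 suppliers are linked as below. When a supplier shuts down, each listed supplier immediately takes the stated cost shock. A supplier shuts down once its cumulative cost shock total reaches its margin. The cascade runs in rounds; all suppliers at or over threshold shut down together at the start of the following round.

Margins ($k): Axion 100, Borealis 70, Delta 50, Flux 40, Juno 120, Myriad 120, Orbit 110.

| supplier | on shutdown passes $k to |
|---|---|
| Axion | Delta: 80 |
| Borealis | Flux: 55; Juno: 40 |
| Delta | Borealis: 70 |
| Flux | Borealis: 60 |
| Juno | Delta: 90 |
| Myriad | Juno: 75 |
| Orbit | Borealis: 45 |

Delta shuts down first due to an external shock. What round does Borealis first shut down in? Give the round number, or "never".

2

Round 1 — Delta shuts down (initial).
  Borealis: +70 → 70 ≥ 70
Round 2 — Borealis shuts down.
  Flux: +55 → 55 ≥ 40
  Juno: +40 → 40 < 120
Round 3 — Flux shuts down.
No further shutdowns.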